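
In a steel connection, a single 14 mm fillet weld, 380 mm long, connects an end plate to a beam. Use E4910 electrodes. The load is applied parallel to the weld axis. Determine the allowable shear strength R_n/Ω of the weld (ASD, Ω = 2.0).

R_n/Ω ≈ 553 kN

E49XX → F_EXX = 490 MPa.
Effective throat t_e = 0.707 × 14 = 9.898 mm.
Total length L = 380 mm; A_we = 9.898 × 380 = 3761 mm².
F_nw = 0.6 F_EXX = 0.6 × 490 = 294 MPa.
R_n = 294 × 3761 × 10⁻³ = 1106 kN; R_n/Ω = 1106/2.0 = 552.9 kN.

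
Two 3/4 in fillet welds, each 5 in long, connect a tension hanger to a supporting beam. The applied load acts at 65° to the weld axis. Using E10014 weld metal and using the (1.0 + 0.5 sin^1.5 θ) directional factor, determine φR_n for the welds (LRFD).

E100XX → F_EXX = 100 ksi.
t_e = 0.707 × 0.75 = 0.5302 in; A_we = 0.5302 × 10 = 5.303 in².
Directional factor: 1.0 + 0.5 sin^1.5(65°) = 1.431.
F_nw = 0.6 × 100 × 1.431 = 85.88 ksi.
φR_n = 0.75 × 85.88 × 5.303 = 341.6 kips.

φR_n ≈ 342 kips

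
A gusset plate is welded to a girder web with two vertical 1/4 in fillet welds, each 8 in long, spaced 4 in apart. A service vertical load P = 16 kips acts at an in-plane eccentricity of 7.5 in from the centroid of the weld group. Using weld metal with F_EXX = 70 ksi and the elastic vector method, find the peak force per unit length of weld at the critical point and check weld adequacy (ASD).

f_max ≈ 4.14 kip/in; NOT adequate

Total weld length L_w = 16 in. Treat welds as unit-width lines.
Polar moment about centroid: J = 2[d³/12 + d(b/2)²] = 2[8³/12 + 8×2²] = 149.3 in³.
Direct shear f_v = P/L_w = 16 / 16 = 1 kip/in (vertical).
Torsion M = P·e = 16 × 7.5 = 120 kip·in.
Critical point at (x, y) = (2, 4) from centroid. f_tx = M·y/J = 3.214 kip/in; f_ty = M·x/J = 1.607 kip/in.
Resultant f_max = √[f_tx² + (f_v + f_ty)²] = √[3.214² + (1 + 1.607)²] = 4.139 kip/in.
Capacity per unit length: r_n/Ω = (1/2.0) × 0.6 × 70 × (0.707 × 0.25) = 3.712 kip/in.
4.139 > 3.712 → NOT adequate.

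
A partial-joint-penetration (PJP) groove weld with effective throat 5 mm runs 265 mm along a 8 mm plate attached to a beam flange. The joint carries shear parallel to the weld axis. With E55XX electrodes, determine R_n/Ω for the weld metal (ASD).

E55XX → F_EXX = 550 MPa.
Effective throat (given) t_e = 5 mm.
A_we = 5 × 265 = 1325 mm².
F_nw = 0.6 F_EXX = 330 MPa.
R_n/Ω = (330 × 1325) / 2.0 × 10⁻³ = 218.6 kN.

R_n/Ω ≈ 219 kN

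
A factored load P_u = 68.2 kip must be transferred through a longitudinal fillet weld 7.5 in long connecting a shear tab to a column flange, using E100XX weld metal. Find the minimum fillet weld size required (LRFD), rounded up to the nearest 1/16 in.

w = 5/16 in

E100XX → F_EXX = 100 ksi.
Total weld length L = 7.5 in.
Required throat t_e = P_u / (φ × 0.6 F_EXX × L) = 68.2 / (0.75 × 0.6 × 100 × 7.5) = 0.2021 in.
Required leg w = t_e / 0.707 = 0.2858 in → use 5/16 in.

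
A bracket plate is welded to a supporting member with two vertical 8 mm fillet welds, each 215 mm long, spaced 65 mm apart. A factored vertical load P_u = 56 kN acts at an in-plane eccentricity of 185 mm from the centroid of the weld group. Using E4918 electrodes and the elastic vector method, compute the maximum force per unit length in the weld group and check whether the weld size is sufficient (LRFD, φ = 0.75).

E49XX → F_EXX = 490 MPa.
Total weld length L_w = 430 mm. Treat welds as unit-width lines.
Polar moment about centroid: J = 2[d³/12 + d(b/2)²] = 2[215³/12 + 215×32.5²] = 2111000 mm³.
Direct shear f_v = P/L_w = 56×10³ / 430 = 130.2 N/mm (vertical).
Torsion M = P·e = 56×10³ × 185 = 10360000 N·mm.
Critical point at (x, y) = (32.5, 107.5) from centroid. f_tx = M·y/J = 527.7 N/mm; f_ty = M·x/J = 159.5 N/mm.
Resultant f_max = √[f_tx² + (f_v + f_ty)²] = √[527.7² + (130.2 + 159.5)²] = 602 N/mm.
Capacity per unit length: φr_n = 0.75 × 0.6 × 490 × (0.707 × 8) = 1247 N/mm.
602 ≤ 1247 → adequate.

f_max ≈ 602 N/mm; adequate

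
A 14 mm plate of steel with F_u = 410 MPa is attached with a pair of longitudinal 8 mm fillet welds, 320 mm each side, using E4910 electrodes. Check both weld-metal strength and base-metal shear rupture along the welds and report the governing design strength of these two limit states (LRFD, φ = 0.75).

φR_n ≈ 798 kN (weld metal governs)

E49XX → F_EXX = 490 MPa.
t_e = 0.707 × 8 = 5.656 mm; L = 640 mm.
Weld metal: φR_n = 0.75 × 0.6 × 490 × 5.656 × 640 × 10⁻³ = 798.2 kN.
Base metal (shear rupture): φR_n = 0.75 × 0.6 × 410 × 14 × 640 × 10⁻³ = 1653 kN.
Governing: weld metal.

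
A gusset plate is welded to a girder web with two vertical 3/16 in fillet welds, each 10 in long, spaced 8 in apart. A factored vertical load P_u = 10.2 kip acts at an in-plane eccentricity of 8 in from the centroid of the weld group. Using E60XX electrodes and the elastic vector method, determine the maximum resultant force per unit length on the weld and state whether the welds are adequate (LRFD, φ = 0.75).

f_max ≈ 1.45 kip/in; adequate

E60XX → F_EXX = 60 ksi.
Total weld length L_w = 20 in. Treat welds as unit-width lines.
Polar moment about centroid: J = 2[d³/12 + d(b/2)²] = 2[10³/12 + 10×4²] = 486.7 in³.
Direct shear f_v = P/L_w = 10.2 / 20 = 0.51 kip/in (vertical).
Torsion M = P·e = 10.2 × 8 = 81.6 kip·in.
Critical point at (x, y) = (4, 5) from centroid. f_tx = M·y/J = 0.8384 kip/in; f_ty = M·x/J = 0.6707 kip/in.
Resultant f_max = √[f_tx² + (f_v + f_ty)²] = √[0.8384² + (0.51 + 0.6707)²] = 1.448 kip/in.
Capacity per unit length: φr_n = 0.75 × 0.6 × 60 × (0.707 × 0.1875) = 3.579 kip/in.
1.448 ≤ 3.579 → adequate.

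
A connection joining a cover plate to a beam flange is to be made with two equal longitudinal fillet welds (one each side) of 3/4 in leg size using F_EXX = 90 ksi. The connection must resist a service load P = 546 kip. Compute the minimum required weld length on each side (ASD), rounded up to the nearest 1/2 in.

L = 19.5 in on each side

Throat t_e = 0.707 × 0.75 = 0.5302 in.
r_n/Ω = (0.6 × 90 × 0.5302) / 2.0 = 14.32 kip/in.
L_req = P / (r_n/Ω) = 546 / 14.32 = 38.14 in total.
Per side: 38.14 / 2 = 19.07 in.
Round up → use L = 19.5 in on each side.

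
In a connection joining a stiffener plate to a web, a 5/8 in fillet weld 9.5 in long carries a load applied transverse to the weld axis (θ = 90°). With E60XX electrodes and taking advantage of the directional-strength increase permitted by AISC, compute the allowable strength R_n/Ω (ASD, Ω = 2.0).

E60XX → F_EXX = 60 ksi.
t_e = 0.707 × 0.625 = 0.4419 in; A_we = 0.4419 × 9.5 = 4.198 in².
Directional factor: 1.0 + 0.5 sin^1.5(90°) = 1.5.
F_nw = 0.6 × 60 × 1.5 = 54 ksi.
R_n/Ω = (54 × 4.198) / 2.0 = 113.3 kip.

R_n/Ω ≈ 113 kip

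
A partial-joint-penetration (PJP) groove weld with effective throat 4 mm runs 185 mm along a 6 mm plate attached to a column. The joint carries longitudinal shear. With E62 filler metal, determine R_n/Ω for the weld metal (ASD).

R_n/Ω ≈ 138 kN

E62XX → F_EXX = 620 MPa.
Effective throat (given) t_e = 4 mm.
A_we = 4 × 185 = 740 mm².
F_nw = 0.6 F_EXX = 372 MPa.
R_n/Ω = (372 × 740) / 2.0 × 10⁻³ = 137.6 kN.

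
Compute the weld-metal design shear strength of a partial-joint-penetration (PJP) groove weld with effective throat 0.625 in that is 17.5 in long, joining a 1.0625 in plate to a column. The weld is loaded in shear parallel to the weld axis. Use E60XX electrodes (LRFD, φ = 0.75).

E60XX → F_EXX = 60 ksi.
Effective throat (given) t_e = 0.625 in.
A_we = 0.625 × 17.5 = 10.94 in².
F_nw = 0.6 F_EXX = 36 ksi.
φR_n = 0.75 × 36 × 10.94 = 295.3 kips.

φR_n ≈ 295 kips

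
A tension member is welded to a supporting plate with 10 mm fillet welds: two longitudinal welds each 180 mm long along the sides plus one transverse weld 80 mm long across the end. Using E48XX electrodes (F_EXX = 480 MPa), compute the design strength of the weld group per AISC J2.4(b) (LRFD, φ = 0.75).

t_e = 0.707 × 10 = 7.07 mm.
R_nwl = 0.6 × 480 × 7.07 × 360 × 10⁻³ = 733 kN (longitudinal, 2 welds).
R_nwt = 0.6 × 480 × 7.07 × 80 × 10⁻³ = 162.9 kN (transverse, base value).
(i) R_nwl + R_nwt = 895.9 kN; (ii) 0.85 R_nwl + 1.5 R_nwt = 867.4 kN.
R_n = max = 895.9 kN [governs: (i)]; φR_n = 671.9 kN.

φR_n ≈ 672 kN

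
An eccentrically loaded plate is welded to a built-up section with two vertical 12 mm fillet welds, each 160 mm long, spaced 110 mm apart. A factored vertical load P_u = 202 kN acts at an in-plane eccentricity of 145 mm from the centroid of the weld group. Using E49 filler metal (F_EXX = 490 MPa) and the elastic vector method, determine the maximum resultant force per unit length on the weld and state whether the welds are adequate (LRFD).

Total weld length L_w = 320 mm. Treat welds as unit-width lines.
Polar moment about centroid: J = 2[d³/12 + d(b/2)²] = 2[160³/12 + 160×55²] = 1651000 mm³.
Direct shear f_v = P/L_w = 202×10³ / 320 = 631.2 N/mm (vertical).
Torsion M = P·e = 202×10³ × 145 = 29290000 N·mm.
Critical point at (x, y) = (55, 80) from centroid. f_tx = M·y/J = 1420 N/mm; f_ty = M·x/J = 975.9 N/mm.
Resultant f_max = √[f_tx² + (f_v + f_ty)²] = √[1420² + (631.2 + 975.9)²] = 2144 N/mm.
Capacity per unit length: φr_n = 0.75 × 0.6 × 490 × (0.707 × 12) = 1871 N/mm.
2144 > 1871 → NOT adequate.

f_max ≈ 2140 N/mm; NOT adequate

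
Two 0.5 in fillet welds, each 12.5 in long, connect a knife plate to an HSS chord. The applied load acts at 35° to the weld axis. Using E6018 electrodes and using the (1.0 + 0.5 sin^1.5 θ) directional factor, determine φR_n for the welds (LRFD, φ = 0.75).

φR_n ≈ 290 kips

E60XX → F_EXX = 60 ksi.
t_e = 0.707 × 0.5 = 0.3535 in; A_we = 0.3535 × 25 = 8.838 in².
Directional factor: 1.0 + 0.5 sin^1.5(35°) = 1.217.
F_nw = 0.6 × 60 × 1.217 = 43.82 ksi.
φR_n = 0.75 × 43.82 × 8.838 = 290.4 kips.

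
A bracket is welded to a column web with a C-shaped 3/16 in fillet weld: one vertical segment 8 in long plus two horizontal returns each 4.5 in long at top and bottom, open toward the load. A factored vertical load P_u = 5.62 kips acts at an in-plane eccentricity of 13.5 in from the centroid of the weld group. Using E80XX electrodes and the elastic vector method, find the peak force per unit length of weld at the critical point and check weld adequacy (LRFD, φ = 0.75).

f_max ≈ 1.99 kip/in; adequate

E80XX → F_EXX = 80 ksi.
Total weld length L_w = 17 in. Treat welds as unit-width lines.
Centroid: x̄ = 2×4.5×2.25 / 17 = 1.191 in from the vertical weld.
Polar moment about centroid: J = I_x + I_y = [8³/12 + 2×4.5×4²] + [8×1.191² + 2(4.5³/12 + 4.5×1.059²)] = 223.3 in³.
Direct shear f_v = P/L_w = 5.62 / 17 = 0.3306 kip/in (vertical).
Torsion M = P·e = 5.62 × 13.5 = 75.87 kip·in.
Critical point at (x, y) = (3.309, 4) from centroid. f_tx = M·y/J = 1.359 kip/in; f_ty = M·x/J = 1.124 kip/in.
Resultant f_max = √[f_tx² + (f_v + f_ty)²] = √[1.359² + (0.3306 + 1.124)²] = 1.991 kip/in.
Capacity per unit length: φr_n = 0.75 × 0.6 × 80 × (0.707 × 0.1875) = 4.772 kip/in.
1.991 ≤ 4.772 → adequate.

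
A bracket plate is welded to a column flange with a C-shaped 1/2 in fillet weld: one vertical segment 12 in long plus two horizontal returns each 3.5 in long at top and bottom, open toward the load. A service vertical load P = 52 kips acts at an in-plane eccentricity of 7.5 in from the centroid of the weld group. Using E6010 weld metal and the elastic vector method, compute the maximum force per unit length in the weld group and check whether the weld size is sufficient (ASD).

E60XX → F_EXX = 60 ksi.
Total weld length L_w = 19 in. Treat welds as unit-width lines.
Centroid: x̄ = 2×3.5×1.75 / 19 = 0.6447 in from the vertical weld.
Polar moment about centroid: J = I_x + I_y = [12³/12 + 2×3.5×6²] + [12×0.6447² + 2(3.5³/12 + 3.5×1.105²)] = 416.7 in³.
Direct shear f_v = P/L_w = 52 / 19 = 2.737 kip/in (vertical).
Torsion M = P·e = 52 × 7.5 = 390 kip·in.
Critical point at (x, y) = (2.855, 6) from centroid. f_tx = M·y/J = 5.616 kip/in; f_ty = M·x/J = 2.672 kip/in.
Resultant f_max = √[f_tx² + (f_v + f_ty)²] = √[5.616² + (2.737 + 2.672)²] = 7.797 kip/in.
Capacity per unit length: r_n/Ω = (1/2.0) × 0.6 × 60 × (0.707 × 0.5) = 6.363 kip/in.
7.797 > 6.363 → NOT adequate.

f_max ≈ 7.8 kip/in; NOT adequate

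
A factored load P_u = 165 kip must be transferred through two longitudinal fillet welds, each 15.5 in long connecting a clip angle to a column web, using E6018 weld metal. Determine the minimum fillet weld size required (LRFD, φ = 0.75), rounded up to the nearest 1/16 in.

E60XX → F_EXX = 60 ksi.
Total weld length L = 31 in.
Required throat t_e = P_u / (φ × 0.6 F_EXX × L) = 165 / (0.75 × 0.6 × 60 × 31) = 0.1971 in.
Required leg w = t_e / 0.707 = 0.2788 in → use 5/16 in.

w = 5/16 in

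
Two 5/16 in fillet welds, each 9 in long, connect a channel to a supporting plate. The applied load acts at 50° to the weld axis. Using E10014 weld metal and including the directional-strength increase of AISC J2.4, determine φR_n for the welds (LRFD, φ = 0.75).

φR_n ≈ 239 kip

E100XX → F_EXX = 100 ksi.
t_e = 0.707 × 0.3125 = 0.2209 in; A_we = 0.2209 × 18 = 3.977 in².
Directional factor: 1.0 + 0.5 sin^1.5(50°) = 1.335.
F_nw = 0.6 × 100 × 1.335 = 80.11 ksi.
φR_n = 0.75 × 80.11 × 3.977 = 239 kip.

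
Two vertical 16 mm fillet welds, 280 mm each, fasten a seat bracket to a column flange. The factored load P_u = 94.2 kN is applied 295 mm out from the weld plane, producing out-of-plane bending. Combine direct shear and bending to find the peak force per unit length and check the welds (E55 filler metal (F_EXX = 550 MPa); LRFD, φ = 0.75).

f_max ≈ 1080 N/mm; adequate

L_w = 2 × 280 = 560 mm; section modulus (unit throat) S = 2 × L²/6 = 26130 mm².
Direct shear f_v = P/L_w = 94.2×10³/560 = 168.2 N/mm.
Moment M = P × e = 94.2×10³ × 295 = 27789000 N·mm; bending f_b = M/S = 1063 N/mm.
f_max = √(f_v² + f_b²) = √(168.2² + 1063²) = 1077 N/mm.
φr_n = 0.75 × 0.6 × 550 × (0.707 × 16) = 2800 N/mm → adequate.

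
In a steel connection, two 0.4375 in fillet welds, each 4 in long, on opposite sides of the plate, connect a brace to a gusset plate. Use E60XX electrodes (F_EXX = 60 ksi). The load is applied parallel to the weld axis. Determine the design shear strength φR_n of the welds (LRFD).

Effective throat t_e = 0.707 × 0.4375 = 0.3093 in.
Total length L = 8 in; A_we = 0.3093 × 8 = 2.474 in².
F_nw = 0.6 F_EXX = 0.6 × 60 = 36 ksi.
φR_n = 0.75 × 36 × 2.474 = 66.81 kip.

φR_n ≈ 66.8 kip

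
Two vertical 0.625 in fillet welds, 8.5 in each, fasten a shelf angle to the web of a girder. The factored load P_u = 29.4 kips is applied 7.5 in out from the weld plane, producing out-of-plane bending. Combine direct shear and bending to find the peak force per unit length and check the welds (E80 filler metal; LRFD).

f_max ≈ 9.32 kip/in; adequate

E80XX → F_EXX = 80 ksi.
L_w = 2 × 8.5 = 17 in; section modulus (unit throat) S = 2 × L²/6 = 24.08 in².
Direct shear f_v = P/L_w = 29.4/17 = 1.729 kip/in.
Moment M = P × e = 29.4 × 7.5 = 220.5 kip·in; bending f_b = M/S = 9.156 kip/in.
f_max = √(f_v² + f_b²) = √(1.729² + 9.156²) = 9.318 kip/in.
φr_n = 0.75 × 0.6 × 80 × (0.707 × 0.625) = 15.91 kip/in → adequate.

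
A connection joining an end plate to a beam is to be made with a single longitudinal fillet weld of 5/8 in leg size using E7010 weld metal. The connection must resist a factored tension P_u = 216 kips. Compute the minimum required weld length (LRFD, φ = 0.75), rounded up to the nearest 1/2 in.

L = 16 in

E70XX → F_EXX = 70 ksi.
Throat t_e = 0.707 × 0.625 = 0.4419 in.
φr_n = 0.75 × 0.6 × 70 × 0.4419 = 13.92 kips/in.
L_req = P_u / φr_n = 216 / 13.92 = 15.52 in total.
Round up → use L = 16 in.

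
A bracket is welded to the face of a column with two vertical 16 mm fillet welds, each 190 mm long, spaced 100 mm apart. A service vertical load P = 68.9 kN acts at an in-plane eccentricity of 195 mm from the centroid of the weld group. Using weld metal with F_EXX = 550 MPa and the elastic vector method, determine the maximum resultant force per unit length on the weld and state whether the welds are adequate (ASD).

f_max ≈ 790 N/mm; adequate

Total weld length L_w = 380 mm. Treat welds as unit-width lines.
Polar moment about centroid: J = 2[d³/12 + d(b/2)²] = 2[190³/12 + 190×50²] = 2093000 mm³.
Direct shear f_v = P/L_w = 68.9×10³ / 380 = 181.3 N/mm (vertical).
Torsion M = P·e = 68.9×10³ × 195 = 13436000 N·mm.
Critical point at (x, y) = (50, 95) from centroid. f_tx = M·y/J = 609.8 N/mm; f_ty = M·x/J = 320.9 N/mm.
Resultant f_max = √[f_tx² + (f_v + f_ty)²] = √[609.8² + (181.3 + 320.9)²] = 790 N/mm.
Capacity per unit length: r_n/Ω = (1/2.0) × 0.6 × 550 × (0.707 × 16) = 1866 N/mm.
790 ≤ 1866 → adequate.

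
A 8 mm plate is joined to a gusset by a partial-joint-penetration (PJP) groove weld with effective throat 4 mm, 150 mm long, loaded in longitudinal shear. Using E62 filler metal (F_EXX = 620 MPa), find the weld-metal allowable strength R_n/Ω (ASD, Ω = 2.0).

R_n/Ω ≈ 112 kN

Effective throat (given) t_e = 4 mm.
A_we = 4 × 150 = 600 mm².
F_nw = 0.6 F_EXX = 372 MPa.
R_n/Ω = (372 × 600) / 2.0 × 10⁻³ = 111.6 kN.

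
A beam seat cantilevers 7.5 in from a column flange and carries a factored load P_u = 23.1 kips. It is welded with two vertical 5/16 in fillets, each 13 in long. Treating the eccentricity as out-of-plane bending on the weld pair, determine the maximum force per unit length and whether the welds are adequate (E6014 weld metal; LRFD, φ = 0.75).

f_max ≈ 3.2 kip/in; adequate

E60XX → F_EXX = 60 ksi.
L_w = 2 × 13 = 26 in; section modulus (unit throat) S = 2 × L²/6 = 56.33 in².
Direct shear f_v = P/L_w = 23.1/26 = 0.8885 kip/in.
Moment M = P × e = 23.1 × 7.5 = 173.25 kip·in; bending f_b = M/S = 3.075 kip/in.
f_max = √(f_v² + f_b²) = √(0.8885² + 3.075²) = 3.201 kip/in.
φr_n = 0.75 × 0.6 × 60 × (0.707 × 0.3125) = 5.965 kip/in → adequate.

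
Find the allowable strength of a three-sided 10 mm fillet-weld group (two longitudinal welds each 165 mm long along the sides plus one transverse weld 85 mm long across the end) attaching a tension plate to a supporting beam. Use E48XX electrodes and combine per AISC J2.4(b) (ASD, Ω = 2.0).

R_n/Ω ≈ 423 kN

E48XX → F_EXX = 480 MPa.
t_e = 0.707 × 10 = 7.07 mm.
R_nwl = 0.6 × 480 × 7.07 × 330 × 10⁻³ = 671.9 kN (longitudinal, 2 welds).
R_nwt = 0.6 × 480 × 7.07 × 85 × 10⁻³ = 173.1 kN (transverse, base value).
(i) R_nwl + R_nwt = 845 kN; (ii) 0.85 R_nwl + 1.5 R_nwt = 830.8 kN.
R_n = max = 845 kN [governs: (i)]; R_n/Ω = 422.5 kN.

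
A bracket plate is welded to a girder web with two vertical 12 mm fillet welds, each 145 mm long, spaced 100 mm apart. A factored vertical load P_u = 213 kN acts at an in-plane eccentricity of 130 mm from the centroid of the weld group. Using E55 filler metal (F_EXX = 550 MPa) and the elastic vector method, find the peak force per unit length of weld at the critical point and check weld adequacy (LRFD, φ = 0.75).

f_max ≈ 2470 N/mm; NOT adequate

Total weld length L_w = 290 mm. Treat welds as unit-width lines.
Polar moment about centroid: J = 2[d³/12 + d(b/2)²] = 2[145³/12 + 145×50²] = 1233000 mm³.
Direct shear f_v = P/L_w = 213×10³ / 290 = 734.5 N/mm (vertical).
Torsion M = P·e = 213×10³ × 130 = 27690000 N·mm.
Critical point at (x, y) = (50, 72.5) from centroid. f_tx = M·y/J = 1628 N/mm; f_ty = M·x/J = 1123 N/mm.
Resultant f_max = √[f_tx² + (f_v + f_ty)²] = √[1628² + (734.5 + 1123)²] = 2470 N/mm.
Capacity per unit length: φr_n = 0.75 × 0.6 × 550 × (0.707 × 12) = 2100 N/mm.
2470 > 2100 → NOT adequate.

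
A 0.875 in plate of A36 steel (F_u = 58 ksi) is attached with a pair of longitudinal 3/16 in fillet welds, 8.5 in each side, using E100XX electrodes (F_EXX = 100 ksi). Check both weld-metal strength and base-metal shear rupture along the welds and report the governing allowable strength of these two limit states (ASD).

t_e = 0.707 × 0.1875 = 0.1326 in; L = 17 in.
Weld metal: R_n/Ω = (1/2.0) × 0.6 × 100 × 0.1326 × 17 = 67.61 kip.
Base metal (shear rupture): R_n/Ω = (1/2.0) × 0.6 × 58 × 0.875 × 17 = 258.8 kip.
Governing: weld metal.

R_n/Ω ≈ 67.6 kip (weld metal governs)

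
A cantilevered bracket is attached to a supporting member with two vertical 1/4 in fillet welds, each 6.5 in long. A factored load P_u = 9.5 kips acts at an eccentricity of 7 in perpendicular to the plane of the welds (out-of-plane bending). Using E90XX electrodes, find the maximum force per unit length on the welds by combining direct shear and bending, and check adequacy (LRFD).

E90XX → F_EXX = 90 ksi.
L_w = 2 × 6.5 = 13 in; section modulus (unit throat) S = 2 × L²/6 = 14.08 in².
Direct shear f_v = P/L_w = 9.5/13 = 0.7308 kip/in.
Moment M = P × e = 9.5 × 7 = 66.5 kip·in; bending f_b = M/S = 4.722 kip/in.
f_max = √(f_v² + f_b²) = √(0.7308² + 4.722²) = 4.778 kip/in.
φr_n = 0.75 × 0.6 × 90 × (0.707 × 0.25) = 7.158 kip/in → adequate.

f_max ≈ 4.78 kip/in; adequate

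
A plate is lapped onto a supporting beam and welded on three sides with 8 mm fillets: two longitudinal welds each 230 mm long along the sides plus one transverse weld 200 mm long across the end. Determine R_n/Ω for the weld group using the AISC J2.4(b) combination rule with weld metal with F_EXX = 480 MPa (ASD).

t_e = 0.707 × 8 = 5.656 mm.
R_nwl = 0.6 × 480 × 5.656 × 460 × 10⁻³ = 749.3 kN (longitudinal, 2 welds).
R_nwt = 0.6 × 480 × 5.656 × 200 × 10⁻³ = 325.8 kN (transverse, base value).
(i) R_nwl + R_nwt = 1075 kN; (ii) 0.85 R_nwl + 1.5 R_nwt = 1126 kN.
R_n = max = 1126 kN [governs: (ii)]; R_n/Ω = 562.8 kN.

R_n/Ω ≈ 563 kN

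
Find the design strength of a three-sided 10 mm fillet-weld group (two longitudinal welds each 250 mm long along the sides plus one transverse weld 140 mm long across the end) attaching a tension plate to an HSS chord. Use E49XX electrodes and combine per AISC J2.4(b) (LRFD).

E49XX → F_EXX = 490 MPa.
t_e = 0.707 × 10 = 7.07 mm.
R_nwl = 0.6 × 490 × 7.07 × 500 × 10⁻³ = 1039 kN (longitudinal, 2 welds).
R_nwt = 0.6 × 490 × 7.07 × 140 × 10⁻³ = 291 kN (transverse, base value).
(i) R_nwl + R_nwt = 1330 kN; (ii) 0.85 R_nwl + 1.5 R_nwt = 1320 kN.
R_n = max = 1330 kN [governs: (i)]; φR_n = 997.7 kN.

φR_n ≈ 998 kN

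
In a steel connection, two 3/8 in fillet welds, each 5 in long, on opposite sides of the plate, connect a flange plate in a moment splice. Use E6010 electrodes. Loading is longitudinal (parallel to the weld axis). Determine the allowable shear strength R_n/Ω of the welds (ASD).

R_n/Ω ≈ 47.7 kip

E60XX → F_EXX = 60 ksi.
Effective throat t_e = 0.707 × 0.375 = 0.2651 in.
Total length L = 10 in; A_we = 0.2651 × 10 = 2.651 in².
F_nw = 0.6 F_EXX = 0.6 × 60 = 36 ksi.
R_n = 36 × 2.651 = 95.45 kip; R_n/Ω = 95.45/2.0 = 47.72 kip.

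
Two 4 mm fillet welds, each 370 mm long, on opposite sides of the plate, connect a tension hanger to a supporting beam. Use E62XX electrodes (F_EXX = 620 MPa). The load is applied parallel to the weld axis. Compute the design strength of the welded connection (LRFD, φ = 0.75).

Effective throat t_e = 0.707 × 4 = 2.828 mm.
Total length L = 740 mm; A_we = 2.828 × 740 = 2093 mm².
F_nw = 0.6 F_EXX = 0.6 × 620 = 372 MPa.
φR_n = 0.75 × 372 × 2093 × 10⁻³ = 583.9 kN.

φR_n ≈ 584 kN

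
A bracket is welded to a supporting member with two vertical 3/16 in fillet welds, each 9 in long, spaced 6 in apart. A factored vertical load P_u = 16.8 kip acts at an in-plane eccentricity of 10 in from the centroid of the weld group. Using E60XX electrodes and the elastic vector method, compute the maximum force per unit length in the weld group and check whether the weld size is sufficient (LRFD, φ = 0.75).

f_max ≈ 3.8 kip/in; NOT adequate

E60XX → F_EXX = 60 ksi.
Total weld length L_w = 18 in. Treat welds as unit-width lines.
Polar moment about centroid: J = 2[d³/12 + d(b/2)²] = 2[9³/12 + 9×3²] = 283.5 in³.
Direct shear f_v = P/L_w = 16.8 / 18 = 0.9333 kip/in (vertical).
Torsion M = P·e = 16.8 × 10 = 168 kip·in.
Critical point at (x, y) = (3, 4.5) from centroid. f_tx = M·y/J = 2.667 kip/in; f_ty = M·x/J = 1.778 kip/in.
Resultant f_max = √[f_tx² + (f_v + f_ty)²] = √[2.667² + (0.9333 + 1.778)²] = 3.803 kip/in.
Capacity per unit length: φr_n = 0.75 × 0.6 × 60 × (0.707 × 0.1875) = 3.579 kip/in.
3.803 > 3.579 → NOT adequate.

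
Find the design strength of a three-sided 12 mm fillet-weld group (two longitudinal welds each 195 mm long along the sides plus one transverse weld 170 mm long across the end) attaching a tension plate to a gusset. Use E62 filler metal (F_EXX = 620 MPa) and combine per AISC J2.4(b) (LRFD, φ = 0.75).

t_e = 0.707 × 12 = 8.484 mm.
R_nwl = 0.6 × 620 × 8.484 × 390 × 10⁻³ = 1231 kN (longitudinal, 2 welds).
R_nwt = 0.6 × 620 × 8.484 × 170 × 10⁻³ = 536.5 kN (transverse, base value).
(i) R_nwl + R_nwt = 1767 kN; (ii) 0.85 R_nwl + 1.5 R_nwt = 1851 kN.
R_n = max = 1851 kN [governs: (ii)]; φR_n = 1388 kN.

φR_n ≈ 1390 kN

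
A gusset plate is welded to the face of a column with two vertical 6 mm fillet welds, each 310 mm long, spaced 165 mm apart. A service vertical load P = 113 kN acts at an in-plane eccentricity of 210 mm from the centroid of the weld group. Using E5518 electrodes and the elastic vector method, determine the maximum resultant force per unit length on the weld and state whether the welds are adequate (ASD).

E55XX → F_EXX = 550 MPa.
Total weld length L_w = 620 mm. Treat welds as unit-width lines.
Polar moment about centroid: J = 2[d³/12 + d(b/2)²] = 2[310³/12 + 310×82.5²] = 9185000 mm³.
Direct shear f_v = P/L_w = 113×10³ / 620 = 182.3 N/mm (vertical).
Torsion M = P·e = 113×10³ × 210 = 23730000 N·mm.
Critical point at (x, y) = (82.5, 155) from centroid. f_tx = M·y/J = 400.5 N/mm; f_ty = M·x/J = 213.1 N/mm.
Resultant f_max = √[f_tx² + (f_v + f_ty)²] = √[400.5² + (182.3 + 213.1)²] = 562.8 N/mm.
Capacity per unit length: r_n/Ω = (1/2.0) × 0.6 × 550 × (0.707 × 6) = 699.9 N/mm.
562.8 ≤ 699.9 → adequate.

f_max ≈ 563 N/mm; adequate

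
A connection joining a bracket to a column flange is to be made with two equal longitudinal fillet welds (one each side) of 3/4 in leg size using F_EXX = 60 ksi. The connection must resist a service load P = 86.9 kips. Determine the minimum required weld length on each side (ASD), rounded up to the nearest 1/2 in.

L = 5 in on each side

Throat t_e = 0.707 × 0.75 = 0.5302 in.
r_n/Ω = (0.6 × 60 × 0.5302) / 2.0 = 9.544 kip/in.
L_req = P / (r_n/Ω) = 86.9 / 9.544 = 9.105 in total.
Per side: 9.105 / 2 = 4.552 in.
Round up → use L = 5 in on each side.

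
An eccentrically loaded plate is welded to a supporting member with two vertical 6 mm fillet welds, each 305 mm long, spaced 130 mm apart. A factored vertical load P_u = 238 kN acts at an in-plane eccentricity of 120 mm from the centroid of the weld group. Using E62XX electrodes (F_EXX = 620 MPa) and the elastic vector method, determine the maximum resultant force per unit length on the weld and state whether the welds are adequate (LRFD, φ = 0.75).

f_max ≈ 878 N/mm; adequate

Total weld length L_w = 610 mm. Treat welds as unit-width lines.
Polar moment about centroid: J = 2[d³/12 + d(b/2)²] = 2[305³/12 + 305×65²] = 7306000 mm³.
Direct shear f_v = P/L_w = 238×10³ / 610 = 390.2 N/mm (vertical).
Torsion M = P·e = 238×10³ × 120 = 28560000 N·mm.
Critical point at (x, y) = (65, 152.5) from centroid. f_tx = M·y/J = 596.1 N/mm; f_ty = M·x/J = 254.1 N/mm.
Resultant f_max = √[f_tx² + (f_v + f_ty)²] = √[596.1² + (390.2 + 254.1)²] = 877.8 N/mm.
Capacity per unit length: φr_n = 0.75 × 0.6 × 620 × (0.707 × 6) = 1184 N/mm.
877.8 ≤ 1184 → adequate.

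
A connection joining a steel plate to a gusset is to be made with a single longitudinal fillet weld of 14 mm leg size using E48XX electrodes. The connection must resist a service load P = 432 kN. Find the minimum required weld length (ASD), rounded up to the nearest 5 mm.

L = 305 mm

E48XX → F_EXX = 480 MPa.
Throat t_e = 0.707 × 14 = 9.898 mm.
r_n/Ω = (0.6 × 480 × 9.898) / 2.0 = 1425 N/mm = 1.425 kN/mm.
L_req = P / (r_n/Ω) = 432 / 1.425 = 303.1 mm total.
Round up → use L = 305 mm.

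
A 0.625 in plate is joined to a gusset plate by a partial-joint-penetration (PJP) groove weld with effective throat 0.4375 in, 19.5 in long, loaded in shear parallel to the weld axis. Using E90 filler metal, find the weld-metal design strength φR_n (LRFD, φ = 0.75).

φR_n ≈ 346 kip

E90XX → F_EXX = 90 ksi.
Effective throat (given) t_e = 0.4375 in.
A_we = 0.4375 × 19.5 = 8.531 in².
F_nw = 0.6 F_EXX = 54 ksi.
φR_n = 0.75 × 54 × 8.531 = 345.5 kip.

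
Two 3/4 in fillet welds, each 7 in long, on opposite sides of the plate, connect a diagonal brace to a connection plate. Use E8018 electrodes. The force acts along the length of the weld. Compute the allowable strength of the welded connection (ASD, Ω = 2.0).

R_n/Ω ≈ 178 kips

E80XX → F_EXX = 80 ksi.
Effective throat t_e = 0.707 × 0.75 = 0.5302 in.
Total length L = 14 in; A_we = 0.5302 × 14 = 7.423 in².
F_nw = 0.6 F_EXX = 0.6 × 80 = 48 ksi.
R_n = 48 × 7.423 = 356.3 kips; R_n/Ω = 356.3/2.0 = 178.2 kips.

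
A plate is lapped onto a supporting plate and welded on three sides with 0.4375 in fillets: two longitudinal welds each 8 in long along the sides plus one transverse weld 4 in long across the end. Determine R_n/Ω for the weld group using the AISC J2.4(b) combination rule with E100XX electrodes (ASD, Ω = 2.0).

E100XX → F_EXX = 100 ksi.
t_e = 0.707 × 0.4375 = 0.3093 in.
R_nwl = 0.6 × 100 × 0.3093 × 16 = 296.9 kips (longitudinal, 2 welds).
R_nwt = 0.6 × 100 × 0.3093 × 4 = 74.23 kips (transverse, base value).
(i) R_nwl + R_nwt = 371.2 kips; (ii) 0.85 R_nwl + 1.5 R_nwt = 363.8 kips.
R_n = max = 371.2 kips [governs: (i)]; R_n/Ω = 185.6 kips.

R_n/Ω ≈ 186 kips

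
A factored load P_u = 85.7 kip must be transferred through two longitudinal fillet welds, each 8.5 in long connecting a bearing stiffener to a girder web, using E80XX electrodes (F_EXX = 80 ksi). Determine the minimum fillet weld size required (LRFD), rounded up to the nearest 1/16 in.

w = 1/4 in

Total weld length L = 17 in.
Required throat t_e = P_u / (φ × 0.6 F_EXX × L) = 85.7 / (0.75 × 0.6 × 80 × 17) = 0.14 in.
Required leg w = t_e / 0.707 = 0.1981 in → use 1/4 in.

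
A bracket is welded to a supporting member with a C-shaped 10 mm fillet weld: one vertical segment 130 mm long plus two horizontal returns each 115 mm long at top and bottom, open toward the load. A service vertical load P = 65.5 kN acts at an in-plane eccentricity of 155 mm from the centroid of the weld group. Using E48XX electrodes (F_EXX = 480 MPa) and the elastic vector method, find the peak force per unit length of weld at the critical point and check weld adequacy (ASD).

Total weld length L_w = 360 mm. Treat welds as unit-width lines.
Centroid: x̄ = 2×115×57.5 / 360 = 36.74 mm from the vertical weld.
Polar moment about centroid: J = I_x + I_y = [130³/12 + 2×115×65²] + [130×36.74² + 2(115³/12 + 115×20.76²)] = 1683000 mm³.
Direct shear f_v = P/L_w = 65.5×10³ / 360 = 181.9 N/mm (vertical).
Torsion M = P·e = 65.5×10³ × 155 = 10152000 N·mm.
Critical point at (x, y) = (78.26, 65) from centroid. f_tx = M·y/J = 392.1 N/mm; f_ty = M·x/J = 472.1 N/mm.
Resultant f_max = √[f_tx² + (f_v + f_ty)²] = √[392.1² + (181.9 + 472.1)²] = 762.6 N/mm.
Capacity per unit length: r_n/Ω = (1/2.0) × 0.6 × 480 × (0.707 × 10) = 1018 N/mm.
762.6 ≤ 1018 → adequate.

f_max ≈ 763 N/mm; adequate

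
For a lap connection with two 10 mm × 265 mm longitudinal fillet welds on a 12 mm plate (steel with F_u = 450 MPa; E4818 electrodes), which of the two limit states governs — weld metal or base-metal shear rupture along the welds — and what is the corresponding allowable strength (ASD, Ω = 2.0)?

E48XX → F_EXX = 480 MPa.
t_e = 0.707 × 10 = 7.07 mm; L = 530 mm.
Weld metal: R_n/Ω = (1/2.0) × 0.6 × 480 × 7.07 × 530 × 10⁻³ = 539.6 kN.
Base metal (shear rupture): R_n/Ω = (1/2.0) × 0.6 × 450 × 12 × 530 × 10⁻³ = 858.6 kN.
Governing: weld metal.

R_n/Ω ≈ 540 kN (weld metal governs)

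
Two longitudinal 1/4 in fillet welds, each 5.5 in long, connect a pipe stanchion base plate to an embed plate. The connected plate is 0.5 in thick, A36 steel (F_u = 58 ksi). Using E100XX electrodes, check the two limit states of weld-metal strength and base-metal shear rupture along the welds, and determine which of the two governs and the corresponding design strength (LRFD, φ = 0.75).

φR_n ≈ 87.5 kip (weld metal governs)

E100XX → F_EXX = 100 ksi.
t_e = 0.707 × 0.25 = 0.1767 in; L = 11 in.
Weld metal: φR_n = 0.75 × 0.6 × 100 × 0.1767 × 11 = 87.49 kip.
Base metal (shear rupture): φR_n = 0.75 × 0.6 × 58 × 0.5 × 11 = 143.5 kip.
Governing: weld metal.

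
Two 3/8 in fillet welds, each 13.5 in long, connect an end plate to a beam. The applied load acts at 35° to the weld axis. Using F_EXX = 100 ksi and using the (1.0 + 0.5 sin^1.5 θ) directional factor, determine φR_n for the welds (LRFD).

t_e = 0.707 × 0.375 = 0.2651 in; A_we = 0.2651 × 27 = 7.158 in².
Directional factor: 1.0 + 0.5 sin^1.5(35°) = 1.217.
F_nw = 0.6 × 100 × 1.217 = 73.03 ksi.
φR_n = 0.75 × 73.03 × 7.158 = 392.1 kip.

φR_n ≈ 392 kip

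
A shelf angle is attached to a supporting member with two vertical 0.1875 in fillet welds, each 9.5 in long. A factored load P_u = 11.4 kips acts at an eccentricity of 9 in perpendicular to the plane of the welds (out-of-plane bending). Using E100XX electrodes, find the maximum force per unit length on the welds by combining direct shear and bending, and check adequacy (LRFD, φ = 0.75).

f_max ≈ 3.46 kip/in; adequate

E100XX → F_EXX = 100 ksi.
L_w = 2 × 9.5 = 19 in; section modulus (unit throat) S = 2 × L²/6 = 30.08 in².
Direct shear f_v = P/L_w = 11.4/19 = 0.6 kip/in.
Moment M = P × e = 11.4 × 9 = 102.6 kip·in; bending f_b = M/S = 3.411 kip/in.
f_max = √(f_v² + f_b²) = √(0.6² + 3.411²) = 3.463 kip/in.
φr_n = 0.75 × 0.6 × 100 × (0.707 × 0.1875) = 5.965 kip/in → adequate.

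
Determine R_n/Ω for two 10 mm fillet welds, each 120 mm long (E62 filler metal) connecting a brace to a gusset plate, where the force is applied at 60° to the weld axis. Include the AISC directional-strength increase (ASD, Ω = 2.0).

R_n/Ω ≈ 443 kN

E62XX → F_EXX = 620 MPa.
t_e = 0.707 × 10 = 7.07 mm; A_we = 7.07 × 240 = 1697 mm².
Directional factor: 1.0 + 0.5 sin^1.5(60°) = 1.403.
F_nw = 0.6 × 620 × 1.403 = 521.9 MPa.
R_n/Ω = (521.9 × 1697) / 2.0 × 10⁻³ = 442.8 kN.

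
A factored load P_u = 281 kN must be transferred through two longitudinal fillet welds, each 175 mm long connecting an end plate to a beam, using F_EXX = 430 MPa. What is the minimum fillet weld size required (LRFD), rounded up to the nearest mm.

w = 6 mm

Total weld length L = 350 mm.
Required throat t_e = P_u / (φ × 0.6 F_EXX × L) = 281 / (0.75 × 0.6 × 430 × 350 × 10⁻³) = 4.149 mm.
Required leg w = t_e / 0.707 = 5.869 mm → use 6 mm.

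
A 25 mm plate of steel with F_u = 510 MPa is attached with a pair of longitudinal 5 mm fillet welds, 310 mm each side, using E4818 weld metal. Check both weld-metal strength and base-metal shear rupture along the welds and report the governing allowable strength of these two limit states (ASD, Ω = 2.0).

E48XX → F_EXX = 480 MPa.
t_e = 0.707 × 5 = 3.535 mm; L = 620 mm.
Weld metal: R_n/Ω = (1/2.0) × 0.6 × 480 × 3.535 × 620 × 10⁻³ = 315.6 kN.
Base metal (shear rupture): R_n/Ω = (1/2.0) × 0.6 × 510 × 25 × 620 × 10⁻³ = 2372 kN.
Governing: weld metal.

R_n/Ω ≈ 316 kN (weld metal governs)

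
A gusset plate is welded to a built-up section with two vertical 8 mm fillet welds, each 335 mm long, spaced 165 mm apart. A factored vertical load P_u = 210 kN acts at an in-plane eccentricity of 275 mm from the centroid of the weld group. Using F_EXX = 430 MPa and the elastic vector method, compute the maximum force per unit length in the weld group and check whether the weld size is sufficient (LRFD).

f_max ≈ 1170 N/mm; NOT adequate

Total weld length L_w = 670 mm. Treat welds as unit-width lines.
Polar moment about centroid: J = 2[d³/12 + d(b/2)²] = 2[335³/12 + 335×82.5²] = 10830000 mm³.
Direct shear f_v = P/L_w = 210×10³ / 670 = 313.4 N/mm (vertical).
Torsion M = P·e = 210×10³ × 275 = 57750000 N·mm.
Critical point at (x, y) = (82.5, 167.5) from centroid. f_tx = M·y/J = 893.5 N/mm; f_ty = M·x/J = 440.1 N/mm.
Resultant f_max = √[f_tx² + (f_v + f_ty)²] = √[893.5² + (313.4 + 440.1)²] = 1169 N/mm.
Capacity per unit length: φr_n = 0.75 × 0.6 × 430 × (0.707 × 8) = 1094 N/mm.
1169 > 1094 → NOT adequate.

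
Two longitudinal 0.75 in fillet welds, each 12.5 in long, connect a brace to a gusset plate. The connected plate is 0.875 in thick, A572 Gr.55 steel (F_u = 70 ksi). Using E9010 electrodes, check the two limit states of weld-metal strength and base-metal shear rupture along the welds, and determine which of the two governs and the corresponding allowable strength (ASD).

R_n/Ω ≈ 358 kip (weld metal governs)

E90XX → F_EXX = 90 ksi.
t_e = 0.707 × 0.75 = 0.5302 in; L = 25 in.
Weld metal: R_n/Ω = (1/2.0) × 0.6 × 90 × 0.5302 × 25 = 357.9 kip.
Base metal (shear rupture): R_n/Ω = (1/2.0) × 0.6 × 70 × 0.875 × 25 = 459.4 kip.
Governing: weld metal.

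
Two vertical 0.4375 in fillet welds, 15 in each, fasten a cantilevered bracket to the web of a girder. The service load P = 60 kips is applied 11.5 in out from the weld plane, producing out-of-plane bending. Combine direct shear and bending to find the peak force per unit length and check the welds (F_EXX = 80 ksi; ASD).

f_max ≈ 9.41 kip/in; NOT adequate

L_w = 2 × 15 = 30 in; section modulus (unit throat) S = 2 × L²/6 = 75 in².
Direct shear f_v = P/L_w = 60/30 = 2 kip/in.
Moment M = P × e = 60 × 11.5 = 690 kip·in; bending f_b = M/S = 9.2 kip/in.
f_max = √(f_v² + f_b²) = √(2² + 9.2²) = 9.415 kip/in.
r_n/Ω = (1/2.0) × 0.6 × 80 × (0.707 × 0.4375) = 7.423 kip/in → NOT adequate.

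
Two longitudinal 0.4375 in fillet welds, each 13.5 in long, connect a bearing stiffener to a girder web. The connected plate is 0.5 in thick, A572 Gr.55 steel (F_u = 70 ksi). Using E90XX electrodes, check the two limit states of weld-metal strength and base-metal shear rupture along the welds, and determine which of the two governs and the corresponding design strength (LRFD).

φR_n ≈ 338 kip (weld metal governs)

E90XX → F_EXX = 90 ksi.
t_e = 0.707 × 0.4375 = 0.3093 in; L = 27 in.
Weld metal: φR_n = 0.75 × 0.6 × 90 × 0.3093 × 27 = 338.2 kip.
Base metal (shear rupture): φR_n = 0.75 × 0.6 × 70 × 0.5 × 27 = 425.2 kip.
Governing: weld metal.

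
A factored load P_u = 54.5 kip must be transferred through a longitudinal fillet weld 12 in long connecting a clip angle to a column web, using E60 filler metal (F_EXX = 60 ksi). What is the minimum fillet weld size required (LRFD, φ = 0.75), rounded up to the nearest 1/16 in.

Total weld length L = 12 in.
Required throat t_e = P_u / (φ × 0.6 F_EXX × L) = 54.5 / (0.75 × 0.6 × 60 × 12) = 0.1682 in.
Required leg w = t_e / 0.707 = 0.2379 in → use 1/4 in.

w = 1/4 in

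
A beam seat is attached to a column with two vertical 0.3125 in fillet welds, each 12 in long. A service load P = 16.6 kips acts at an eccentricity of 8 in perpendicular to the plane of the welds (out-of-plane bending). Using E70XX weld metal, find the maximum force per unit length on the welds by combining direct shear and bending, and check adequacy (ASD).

f_max ≈ 2.85 kip/in; adequate

E70XX → F_EXX = 70 ksi.
L_w = 2 × 12 = 24 in; section modulus (unit throat) S = 2 × L²/6 = 48 in².
Direct shear f_v = P/L_w = 16.6/24 = 0.6917 kip/in.
Moment M = P × e = 16.6 × 8 = 132.8 kip·in; bending f_b = M/S = 2.767 kip/in.
f_max = √(f_v² + f_b²) = √(0.6917² + 2.767²) = 2.852 kip/in.
r_n/Ω = (1/2.0) × 0.6 × 70 × (0.707 × 0.3125) = 4.64 kip/in → adequate.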